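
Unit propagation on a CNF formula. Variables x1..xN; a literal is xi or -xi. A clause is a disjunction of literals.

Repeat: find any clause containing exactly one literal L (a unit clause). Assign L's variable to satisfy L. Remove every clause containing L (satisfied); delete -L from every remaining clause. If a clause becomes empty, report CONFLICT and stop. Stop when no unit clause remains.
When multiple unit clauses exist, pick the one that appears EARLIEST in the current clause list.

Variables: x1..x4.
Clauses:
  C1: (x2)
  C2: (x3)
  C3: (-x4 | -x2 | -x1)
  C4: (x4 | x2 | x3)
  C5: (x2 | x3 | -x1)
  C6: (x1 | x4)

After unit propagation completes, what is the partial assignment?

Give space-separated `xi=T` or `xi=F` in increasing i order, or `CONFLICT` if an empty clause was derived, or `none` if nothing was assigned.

unit clause [2] forces x2=T; simplify:
  drop -2 from [-4, -2, -1] -> [-4, -1]
  satisfied 3 clause(s); 3 remain; assigned so far: [2]
unit clause [3] forces x3=T; simplify:
  satisfied 1 clause(s); 2 remain; assigned so far: [2, 3]

Answer: x2=T x3=T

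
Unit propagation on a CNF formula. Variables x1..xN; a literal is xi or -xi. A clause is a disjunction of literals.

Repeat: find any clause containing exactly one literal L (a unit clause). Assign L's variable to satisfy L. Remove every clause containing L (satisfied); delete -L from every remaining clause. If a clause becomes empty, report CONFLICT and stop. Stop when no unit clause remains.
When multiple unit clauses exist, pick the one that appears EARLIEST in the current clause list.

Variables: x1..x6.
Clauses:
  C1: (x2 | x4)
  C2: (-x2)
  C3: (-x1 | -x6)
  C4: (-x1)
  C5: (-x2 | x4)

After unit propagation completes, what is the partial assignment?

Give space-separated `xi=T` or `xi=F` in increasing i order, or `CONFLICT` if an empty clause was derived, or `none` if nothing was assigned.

unit clause [-2] forces x2=F; simplify:
  drop 2 from [2, 4] -> [4]
  satisfied 2 clause(s); 3 remain; assigned so far: [2]
unit clause [4] forces x4=T; simplify:
  satisfied 1 clause(s); 2 remain; assigned so far: [2, 4]
unit clause [-1] forces x1=F; simplify:
  satisfied 2 clause(s); 0 remain; assigned so far: [1, 2, 4]

Answer: x1=F x2=F x4=T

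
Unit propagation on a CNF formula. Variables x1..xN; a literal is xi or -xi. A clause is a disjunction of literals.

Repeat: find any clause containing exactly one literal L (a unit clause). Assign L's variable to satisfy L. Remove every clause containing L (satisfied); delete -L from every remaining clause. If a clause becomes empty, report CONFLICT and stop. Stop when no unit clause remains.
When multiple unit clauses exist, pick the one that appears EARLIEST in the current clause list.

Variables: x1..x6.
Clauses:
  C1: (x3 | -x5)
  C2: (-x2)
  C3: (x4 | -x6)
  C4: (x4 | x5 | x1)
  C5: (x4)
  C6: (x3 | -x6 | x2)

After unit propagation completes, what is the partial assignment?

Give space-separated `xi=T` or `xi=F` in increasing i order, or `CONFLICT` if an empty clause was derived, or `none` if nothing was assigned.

Answer: x2=F x4=T

Derivation:
unit clause [-2] forces x2=F; simplify:
  drop 2 from [3, -6, 2] -> [3, -6]
  satisfied 1 clause(s); 5 remain; assigned so far: [2]
unit clause [4] forces x4=T; simplify:
  satisfied 3 clause(s); 2 remain; assigned so far: [2, 4]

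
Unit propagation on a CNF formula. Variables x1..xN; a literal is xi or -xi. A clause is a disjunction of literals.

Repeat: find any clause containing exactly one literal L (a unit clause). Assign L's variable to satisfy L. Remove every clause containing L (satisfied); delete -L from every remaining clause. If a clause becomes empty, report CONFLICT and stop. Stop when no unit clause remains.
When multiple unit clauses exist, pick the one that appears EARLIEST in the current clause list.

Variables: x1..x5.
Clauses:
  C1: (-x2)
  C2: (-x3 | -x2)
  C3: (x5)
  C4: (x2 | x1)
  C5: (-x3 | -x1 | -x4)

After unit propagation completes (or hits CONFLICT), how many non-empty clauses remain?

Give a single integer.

unit clause [-2] forces x2=F; simplify:
  drop 2 from [2, 1] -> [1]
  satisfied 2 clause(s); 3 remain; assigned so far: [2]
unit clause [5] forces x5=T; simplify:
  satisfied 1 clause(s); 2 remain; assigned so far: [2, 5]
unit clause [1] forces x1=T; simplify:
  drop -1 from [-3, -1, -4] -> [-3, -4]
  satisfied 1 clause(s); 1 remain; assigned so far: [1, 2, 5]

Answer: 1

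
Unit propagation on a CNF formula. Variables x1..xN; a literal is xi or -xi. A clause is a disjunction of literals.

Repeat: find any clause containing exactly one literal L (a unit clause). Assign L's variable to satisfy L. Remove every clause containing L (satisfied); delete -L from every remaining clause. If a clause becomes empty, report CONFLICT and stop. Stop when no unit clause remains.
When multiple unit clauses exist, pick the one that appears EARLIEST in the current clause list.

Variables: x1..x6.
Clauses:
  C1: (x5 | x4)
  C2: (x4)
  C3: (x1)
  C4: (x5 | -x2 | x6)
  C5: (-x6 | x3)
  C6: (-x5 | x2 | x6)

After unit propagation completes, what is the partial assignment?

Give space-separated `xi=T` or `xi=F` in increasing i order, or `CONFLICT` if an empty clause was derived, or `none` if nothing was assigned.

unit clause [4] forces x4=T; simplify:
  satisfied 2 clause(s); 4 remain; assigned so far: [4]
unit clause [1] forces x1=T; simplify:
  satisfied 1 clause(s); 3 remain; assigned so far: [1, 4]

Answer: x1=T x4=T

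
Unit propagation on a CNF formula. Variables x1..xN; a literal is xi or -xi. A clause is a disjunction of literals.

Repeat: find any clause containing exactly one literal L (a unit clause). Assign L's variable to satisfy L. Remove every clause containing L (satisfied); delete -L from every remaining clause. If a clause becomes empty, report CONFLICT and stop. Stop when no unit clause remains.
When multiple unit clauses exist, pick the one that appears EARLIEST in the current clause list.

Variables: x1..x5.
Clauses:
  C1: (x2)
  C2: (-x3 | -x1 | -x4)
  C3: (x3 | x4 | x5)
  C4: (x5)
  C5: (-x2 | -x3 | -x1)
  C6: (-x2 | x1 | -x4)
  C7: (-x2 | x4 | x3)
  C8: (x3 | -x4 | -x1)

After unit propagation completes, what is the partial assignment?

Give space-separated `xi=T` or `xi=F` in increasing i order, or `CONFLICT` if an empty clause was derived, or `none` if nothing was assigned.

Answer: x2=T x5=T

Derivation:
unit clause [2] forces x2=T; simplify:
  drop -2 from [-2, -3, -1] -> [-3, -1]
  drop -2 from [-2, 1, -4] -> [1, -4]
  drop -2 from [-2, 4, 3] -> [4, 3]
  satisfied 1 clause(s); 7 remain; assigned so far: [2]
unit clause [5] forces x5=T; simplify:
  satisfied 2 clause(s); 5 remain; assigned so far: [2, 5]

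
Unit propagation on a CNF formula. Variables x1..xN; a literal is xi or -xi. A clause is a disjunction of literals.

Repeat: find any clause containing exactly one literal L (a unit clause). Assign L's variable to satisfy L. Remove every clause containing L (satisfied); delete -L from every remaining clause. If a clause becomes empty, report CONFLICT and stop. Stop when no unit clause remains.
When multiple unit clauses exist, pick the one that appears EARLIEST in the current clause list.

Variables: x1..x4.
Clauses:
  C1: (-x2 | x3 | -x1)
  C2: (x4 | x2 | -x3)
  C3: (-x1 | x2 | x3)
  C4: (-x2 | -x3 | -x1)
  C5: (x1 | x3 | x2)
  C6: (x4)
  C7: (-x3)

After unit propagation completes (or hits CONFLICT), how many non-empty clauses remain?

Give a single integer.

Answer: 3

Derivation:
unit clause [4] forces x4=T; simplify:
  satisfied 2 clause(s); 5 remain; assigned so far: [4]
unit clause [-3] forces x3=F; simplify:
  drop 3 from [-2, 3, -1] -> [-2, -1]
  drop 3 from [-1, 2, 3] -> [-1, 2]
  drop 3 from [1, 3, 2] -> [1, 2]
  satisfied 2 clause(s); 3 remain; assigned so far: [3, 4]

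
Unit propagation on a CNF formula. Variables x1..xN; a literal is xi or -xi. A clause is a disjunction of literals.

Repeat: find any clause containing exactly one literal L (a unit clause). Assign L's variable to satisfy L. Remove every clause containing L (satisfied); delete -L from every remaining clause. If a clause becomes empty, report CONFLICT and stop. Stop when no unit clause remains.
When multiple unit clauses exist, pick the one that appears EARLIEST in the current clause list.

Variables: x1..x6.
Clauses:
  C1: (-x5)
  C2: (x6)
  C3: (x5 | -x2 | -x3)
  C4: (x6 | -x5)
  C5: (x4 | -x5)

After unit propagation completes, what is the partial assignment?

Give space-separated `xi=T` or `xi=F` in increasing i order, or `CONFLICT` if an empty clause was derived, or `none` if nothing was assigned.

unit clause [-5] forces x5=F; simplify:
  drop 5 from [5, -2, -3] -> [-2, -3]
  satisfied 3 clause(s); 2 remain; assigned so far: [5]
unit clause [6] forces x6=T; simplify:
  satisfied 1 clause(s); 1 remain; assigned so far: [5, 6]

Answer: x5=F x6=T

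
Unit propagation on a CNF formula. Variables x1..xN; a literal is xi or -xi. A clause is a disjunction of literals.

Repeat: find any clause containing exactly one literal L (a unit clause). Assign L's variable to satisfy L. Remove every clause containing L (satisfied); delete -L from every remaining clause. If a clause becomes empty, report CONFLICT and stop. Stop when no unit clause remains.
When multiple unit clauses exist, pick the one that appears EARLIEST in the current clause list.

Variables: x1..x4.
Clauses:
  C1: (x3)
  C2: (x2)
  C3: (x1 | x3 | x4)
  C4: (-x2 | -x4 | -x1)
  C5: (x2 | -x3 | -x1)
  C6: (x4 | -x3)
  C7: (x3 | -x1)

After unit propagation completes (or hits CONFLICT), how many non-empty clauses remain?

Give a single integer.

unit clause [3] forces x3=T; simplify:
  drop -3 from [2, -3, -1] -> [2, -1]
  drop -3 from [4, -3] -> [4]
  satisfied 3 clause(s); 4 remain; assigned so far: [3]
unit clause [2] forces x2=T; simplify:
  drop -2 from [-2, -4, -1] -> [-4, -1]
  satisfied 2 clause(s); 2 remain; assigned so far: [2, 3]
unit clause [4] forces x4=T; simplify:
  drop -4 from [-4, -1] -> [-1]
  satisfied 1 clause(s); 1 remain; assigned so far: [2, 3, 4]
unit clause [-1] forces x1=F; simplify:
  satisfied 1 clause(s); 0 remain; assigned so far: [1, 2, 3, 4]

Answer: 0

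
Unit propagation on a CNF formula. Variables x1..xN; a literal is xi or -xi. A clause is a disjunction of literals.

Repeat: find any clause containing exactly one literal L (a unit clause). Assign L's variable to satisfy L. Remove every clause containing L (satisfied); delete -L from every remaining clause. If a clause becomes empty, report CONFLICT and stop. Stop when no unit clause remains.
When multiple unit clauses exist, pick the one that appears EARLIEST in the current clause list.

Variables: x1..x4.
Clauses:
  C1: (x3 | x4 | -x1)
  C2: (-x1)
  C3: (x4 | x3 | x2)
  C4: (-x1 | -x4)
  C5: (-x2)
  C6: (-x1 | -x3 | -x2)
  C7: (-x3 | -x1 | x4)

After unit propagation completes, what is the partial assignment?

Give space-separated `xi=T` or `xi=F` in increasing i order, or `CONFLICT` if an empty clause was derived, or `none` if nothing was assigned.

unit clause [-1] forces x1=F; simplify:
  satisfied 5 clause(s); 2 remain; assigned so far: [1]
unit clause [-2] forces x2=F; simplify:
  drop 2 from [4, 3, 2] -> [4, 3]
  satisfied 1 clause(s); 1 remain; assigned so far: [1, 2]

Answer: x1=F x2=F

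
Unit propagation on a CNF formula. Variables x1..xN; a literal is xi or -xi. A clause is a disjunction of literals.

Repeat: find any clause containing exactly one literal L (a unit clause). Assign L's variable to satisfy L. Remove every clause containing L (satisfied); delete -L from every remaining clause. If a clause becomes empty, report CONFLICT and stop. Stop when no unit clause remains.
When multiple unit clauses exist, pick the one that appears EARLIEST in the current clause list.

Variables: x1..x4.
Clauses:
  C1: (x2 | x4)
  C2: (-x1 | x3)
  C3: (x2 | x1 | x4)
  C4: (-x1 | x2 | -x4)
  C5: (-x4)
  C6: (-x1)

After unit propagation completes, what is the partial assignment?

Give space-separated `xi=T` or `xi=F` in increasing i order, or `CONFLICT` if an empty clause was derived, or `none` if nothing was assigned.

unit clause [-4] forces x4=F; simplify:
  drop 4 from [2, 4] -> [2]
  drop 4 from [2, 1, 4] -> [2, 1]
  satisfied 2 clause(s); 4 remain; assigned so far: [4]
unit clause [2] forces x2=T; simplify:
  satisfied 2 clause(s); 2 remain; assigned so far: [2, 4]
unit clause [-1] forces x1=F; simplify:
  satisfied 2 clause(s); 0 remain; assigned so far: [1, 2, 4]

Answer: x1=F x2=T x4=F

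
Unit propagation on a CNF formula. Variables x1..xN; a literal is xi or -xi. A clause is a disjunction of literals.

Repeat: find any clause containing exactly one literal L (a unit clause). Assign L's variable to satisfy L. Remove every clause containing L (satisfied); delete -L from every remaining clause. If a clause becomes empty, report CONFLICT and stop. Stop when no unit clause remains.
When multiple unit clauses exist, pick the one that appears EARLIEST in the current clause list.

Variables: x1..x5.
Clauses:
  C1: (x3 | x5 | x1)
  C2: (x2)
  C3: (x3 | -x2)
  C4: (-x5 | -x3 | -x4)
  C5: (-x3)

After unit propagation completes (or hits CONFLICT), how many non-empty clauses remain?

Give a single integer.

Answer: 1

Derivation:
unit clause [2] forces x2=T; simplify:
  drop -2 from [3, -2] -> [3]
  satisfied 1 clause(s); 4 remain; assigned so far: [2]
unit clause [3] forces x3=T; simplify:
  drop -3 from [-5, -3, -4] -> [-5, -4]
  drop -3 from [-3] -> [] (empty!)
  satisfied 2 clause(s); 2 remain; assigned so far: [2, 3]
CONFLICT (empty clause)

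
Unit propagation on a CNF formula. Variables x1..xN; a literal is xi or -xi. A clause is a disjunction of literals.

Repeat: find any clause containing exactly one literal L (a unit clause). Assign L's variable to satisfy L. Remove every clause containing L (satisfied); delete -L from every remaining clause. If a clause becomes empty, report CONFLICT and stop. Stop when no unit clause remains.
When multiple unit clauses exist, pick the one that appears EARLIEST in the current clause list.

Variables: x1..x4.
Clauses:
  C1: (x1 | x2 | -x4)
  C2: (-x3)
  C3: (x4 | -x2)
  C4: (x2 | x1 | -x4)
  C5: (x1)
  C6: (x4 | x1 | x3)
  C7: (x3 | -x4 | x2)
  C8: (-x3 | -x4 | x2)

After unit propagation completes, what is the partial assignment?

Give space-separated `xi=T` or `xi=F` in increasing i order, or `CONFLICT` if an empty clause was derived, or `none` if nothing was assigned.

Answer: x1=T x3=F

Derivation:
unit clause [-3] forces x3=F; simplify:
  drop 3 from [4, 1, 3] -> [4, 1]
  drop 3 from [3, -4, 2] -> [-4, 2]
  satisfied 2 clause(s); 6 remain; assigned so far: [3]
unit clause [1] forces x1=T; simplify:
  satisfied 4 clause(s); 2 remain; assigned so far: [1, 3]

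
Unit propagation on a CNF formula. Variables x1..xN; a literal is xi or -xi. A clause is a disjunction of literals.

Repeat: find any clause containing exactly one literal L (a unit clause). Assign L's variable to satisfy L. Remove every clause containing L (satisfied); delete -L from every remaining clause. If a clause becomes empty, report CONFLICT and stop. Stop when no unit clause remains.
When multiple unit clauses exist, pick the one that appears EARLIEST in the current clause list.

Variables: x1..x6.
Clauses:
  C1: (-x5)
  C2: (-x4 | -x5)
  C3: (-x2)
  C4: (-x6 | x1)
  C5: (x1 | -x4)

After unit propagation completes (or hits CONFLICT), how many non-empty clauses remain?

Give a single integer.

Answer: 2

Derivation:
unit clause [-5] forces x5=F; simplify:
  satisfied 2 clause(s); 3 remain; assigned so far: [5]
unit clause [-2] forces x2=F; simplify:
  satisfied 1 clause(s); 2 remain; assigned so far: [2, 5]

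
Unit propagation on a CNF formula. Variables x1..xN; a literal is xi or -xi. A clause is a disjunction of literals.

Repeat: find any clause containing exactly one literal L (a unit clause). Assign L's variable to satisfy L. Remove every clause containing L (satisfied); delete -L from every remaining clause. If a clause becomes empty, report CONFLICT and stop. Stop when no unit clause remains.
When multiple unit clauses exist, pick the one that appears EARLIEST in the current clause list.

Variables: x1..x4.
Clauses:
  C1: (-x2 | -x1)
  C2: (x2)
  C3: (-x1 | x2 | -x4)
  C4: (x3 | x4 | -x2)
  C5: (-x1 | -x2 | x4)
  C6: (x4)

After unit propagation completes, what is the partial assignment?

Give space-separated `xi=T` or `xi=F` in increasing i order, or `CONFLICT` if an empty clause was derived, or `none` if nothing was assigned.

unit clause [2] forces x2=T; simplify:
  drop -2 from [-2, -1] -> [-1]
  drop -2 from [3, 4, -2] -> [3, 4]
  drop -2 from [-1, -2, 4] -> [-1, 4]
  satisfied 2 clause(s); 4 remain; assigned so far: [2]
unit clause [-1] forces x1=F; simplify:
  satisfied 2 clause(s); 2 remain; assigned so far: [1, 2]
unit clause [4] forces x4=T; simplify:
  satisfied 2 clause(s); 0 remain; assigned so far: [1, 2, 4]

Answer: x1=F x2=T x4=T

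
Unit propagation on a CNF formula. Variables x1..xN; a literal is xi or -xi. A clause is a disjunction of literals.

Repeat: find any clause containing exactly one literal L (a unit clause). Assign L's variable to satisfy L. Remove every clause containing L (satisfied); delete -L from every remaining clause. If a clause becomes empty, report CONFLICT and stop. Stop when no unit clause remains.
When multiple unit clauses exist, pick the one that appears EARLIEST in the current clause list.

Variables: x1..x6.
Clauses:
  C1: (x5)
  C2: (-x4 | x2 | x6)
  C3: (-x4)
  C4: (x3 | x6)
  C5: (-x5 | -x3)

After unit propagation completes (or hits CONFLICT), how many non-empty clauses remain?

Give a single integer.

Answer: 0

Derivation:
unit clause [5] forces x5=T; simplify:
  drop -5 from [-5, -3] -> [-3]
  satisfied 1 clause(s); 4 remain; assigned so far: [5]
unit clause [-4] forces x4=F; simplify:
  satisfied 2 clause(s); 2 remain; assigned so far: [4, 5]
unit clause [-3] forces x3=F; simplify:
  drop 3 from [3, 6] -> [6]
  satisfied 1 clause(s); 1 remain; assigned so far: [3, 4, 5]
unit clause [6] forces x6=T; simplify:
  satisfied 1 clause(s); 0 remain; assigned so far: [3, 4, 5, 6]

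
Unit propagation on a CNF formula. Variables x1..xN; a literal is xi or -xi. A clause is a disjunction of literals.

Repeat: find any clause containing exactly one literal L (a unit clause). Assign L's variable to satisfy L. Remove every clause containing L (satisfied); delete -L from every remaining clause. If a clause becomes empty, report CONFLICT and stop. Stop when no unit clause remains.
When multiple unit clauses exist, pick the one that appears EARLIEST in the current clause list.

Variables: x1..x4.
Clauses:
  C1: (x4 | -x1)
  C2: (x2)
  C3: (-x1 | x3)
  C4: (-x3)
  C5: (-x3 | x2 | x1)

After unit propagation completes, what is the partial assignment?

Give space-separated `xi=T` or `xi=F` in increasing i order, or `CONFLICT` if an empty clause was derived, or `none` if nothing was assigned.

unit clause [2] forces x2=T; simplify:
  satisfied 2 clause(s); 3 remain; assigned so far: [2]
unit clause [-3] forces x3=F; simplify:
  drop 3 from [-1, 3] -> [-1]
  satisfied 1 clause(s); 2 remain; assigned so far: [2, 3]
unit clause [-1] forces x1=F; simplify:
  satisfied 2 clause(s); 0 remain; assigned so far: [1, 2, 3]

Answer: x1=F x2=T x3=F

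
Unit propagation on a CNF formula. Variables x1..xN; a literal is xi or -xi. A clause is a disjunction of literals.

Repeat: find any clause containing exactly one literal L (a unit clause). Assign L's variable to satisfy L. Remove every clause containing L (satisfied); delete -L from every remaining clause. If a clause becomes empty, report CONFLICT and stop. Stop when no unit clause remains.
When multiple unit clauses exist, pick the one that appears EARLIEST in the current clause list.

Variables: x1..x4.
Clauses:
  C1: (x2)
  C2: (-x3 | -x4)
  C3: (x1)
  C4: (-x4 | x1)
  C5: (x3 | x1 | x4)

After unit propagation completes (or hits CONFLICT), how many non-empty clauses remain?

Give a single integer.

unit clause [2] forces x2=T; simplify:
  satisfied 1 clause(s); 4 remain; assigned so far: [2]
unit clause [1] forces x1=T; simplify:
  satisfied 3 clause(s); 1 remain; assigned so far: [1, 2]

Answer: 1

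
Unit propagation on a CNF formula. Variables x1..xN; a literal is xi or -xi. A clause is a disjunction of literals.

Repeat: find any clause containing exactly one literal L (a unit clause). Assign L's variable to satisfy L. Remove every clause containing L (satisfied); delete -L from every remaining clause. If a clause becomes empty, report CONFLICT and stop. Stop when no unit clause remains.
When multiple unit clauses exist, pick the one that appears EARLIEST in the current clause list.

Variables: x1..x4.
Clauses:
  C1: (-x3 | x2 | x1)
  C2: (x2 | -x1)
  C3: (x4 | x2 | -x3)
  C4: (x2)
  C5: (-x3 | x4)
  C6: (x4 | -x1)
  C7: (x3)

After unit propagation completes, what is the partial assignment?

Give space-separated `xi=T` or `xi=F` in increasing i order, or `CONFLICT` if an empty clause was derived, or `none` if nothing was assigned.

unit clause [2] forces x2=T; simplify:
  satisfied 4 clause(s); 3 remain; assigned so far: [2]
unit clause [3] forces x3=T; simplify:
  drop -3 from [-3, 4] -> [4]
  satisfied 1 clause(s); 2 remain; assigned so far: [2, 3]
unit clause [4] forces x4=T; simplify:
  satisfied 2 clause(s); 0 remain; assigned so far: [2, 3, 4]

Answer: x2=T x3=T x4=T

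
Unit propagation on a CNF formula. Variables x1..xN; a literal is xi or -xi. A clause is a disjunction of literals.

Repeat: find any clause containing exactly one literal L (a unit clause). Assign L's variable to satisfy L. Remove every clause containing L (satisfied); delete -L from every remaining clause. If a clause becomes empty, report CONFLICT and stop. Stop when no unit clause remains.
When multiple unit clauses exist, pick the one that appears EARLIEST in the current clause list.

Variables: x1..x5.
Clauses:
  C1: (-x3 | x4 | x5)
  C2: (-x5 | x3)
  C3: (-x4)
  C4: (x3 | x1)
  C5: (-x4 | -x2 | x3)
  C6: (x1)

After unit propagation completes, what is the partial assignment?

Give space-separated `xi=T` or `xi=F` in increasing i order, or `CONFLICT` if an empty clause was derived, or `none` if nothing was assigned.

Answer: x1=T x4=F

Derivation:
unit clause [-4] forces x4=F; simplify:
  drop 4 from [-3, 4, 5] -> [-3, 5]
  satisfied 2 clause(s); 4 remain; assigned so far: [4]
unit clause [1] forces x1=T; simplify:
  satisfied 2 clause(s); 2 remain; assigned so far: [1, 4]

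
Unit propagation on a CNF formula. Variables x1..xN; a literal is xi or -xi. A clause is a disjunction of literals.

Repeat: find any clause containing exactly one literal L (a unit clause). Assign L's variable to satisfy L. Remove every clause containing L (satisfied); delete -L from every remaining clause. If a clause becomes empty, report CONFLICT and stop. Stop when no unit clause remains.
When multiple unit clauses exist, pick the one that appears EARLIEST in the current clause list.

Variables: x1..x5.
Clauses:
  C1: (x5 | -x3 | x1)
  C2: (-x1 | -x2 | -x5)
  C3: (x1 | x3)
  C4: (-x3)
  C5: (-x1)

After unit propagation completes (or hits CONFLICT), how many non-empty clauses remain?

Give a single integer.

unit clause [-3] forces x3=F; simplify:
  drop 3 from [1, 3] -> [1]
  satisfied 2 clause(s); 3 remain; assigned so far: [3]
unit clause [1] forces x1=T; simplify:
  drop -1 from [-1, -2, -5] -> [-2, -5]
  drop -1 from [-1] -> [] (empty!)
  satisfied 1 clause(s); 2 remain; assigned so far: [1, 3]
CONFLICT (empty clause)

Answer: 1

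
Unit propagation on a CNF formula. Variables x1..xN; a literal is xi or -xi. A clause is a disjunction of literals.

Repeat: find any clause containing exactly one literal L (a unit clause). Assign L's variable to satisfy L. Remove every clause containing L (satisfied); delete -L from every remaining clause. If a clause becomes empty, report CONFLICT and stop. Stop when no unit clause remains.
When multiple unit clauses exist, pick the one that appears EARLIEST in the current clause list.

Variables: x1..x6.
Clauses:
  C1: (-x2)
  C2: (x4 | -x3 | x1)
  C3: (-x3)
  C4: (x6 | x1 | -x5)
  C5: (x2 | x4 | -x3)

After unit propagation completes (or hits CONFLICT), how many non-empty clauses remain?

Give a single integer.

unit clause [-2] forces x2=F; simplify:
  drop 2 from [2, 4, -3] -> [4, -3]
  satisfied 1 clause(s); 4 remain; assigned so far: [2]
unit clause [-3] forces x3=F; simplify:
  satisfied 3 clause(s); 1 remain; assigned so far: [2, 3]

Answer: 1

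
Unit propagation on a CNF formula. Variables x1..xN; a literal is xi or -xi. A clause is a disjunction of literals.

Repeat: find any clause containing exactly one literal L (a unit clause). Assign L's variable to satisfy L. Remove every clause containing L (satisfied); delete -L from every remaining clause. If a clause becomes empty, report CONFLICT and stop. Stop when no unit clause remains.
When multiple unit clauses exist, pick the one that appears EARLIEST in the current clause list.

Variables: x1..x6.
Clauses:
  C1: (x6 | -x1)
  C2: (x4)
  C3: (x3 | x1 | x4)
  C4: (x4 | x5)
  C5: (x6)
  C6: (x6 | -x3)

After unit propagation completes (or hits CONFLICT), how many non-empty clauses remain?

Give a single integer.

unit clause [4] forces x4=T; simplify:
  satisfied 3 clause(s); 3 remain; assigned so far: [4]
unit clause [6] forces x6=T; simplify:
  satisfied 3 clause(s); 0 remain; assigned so far: [4, 6]

Answer: 0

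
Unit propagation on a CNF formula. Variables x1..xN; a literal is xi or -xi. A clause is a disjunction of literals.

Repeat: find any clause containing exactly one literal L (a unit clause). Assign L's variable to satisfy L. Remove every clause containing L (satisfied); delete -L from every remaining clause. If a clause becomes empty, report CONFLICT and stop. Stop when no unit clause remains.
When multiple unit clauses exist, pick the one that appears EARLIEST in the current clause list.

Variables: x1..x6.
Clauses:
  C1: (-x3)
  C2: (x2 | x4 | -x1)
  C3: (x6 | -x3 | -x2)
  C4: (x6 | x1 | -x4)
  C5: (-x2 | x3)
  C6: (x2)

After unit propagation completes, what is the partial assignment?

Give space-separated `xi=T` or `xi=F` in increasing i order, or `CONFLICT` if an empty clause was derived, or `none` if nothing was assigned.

unit clause [-3] forces x3=F; simplify:
  drop 3 from [-2, 3] -> [-2]
  satisfied 2 clause(s); 4 remain; assigned so far: [3]
unit clause [-2] forces x2=F; simplify:
  drop 2 from [2, 4, -1] -> [4, -1]
  drop 2 from [2] -> [] (empty!)
  satisfied 1 clause(s); 3 remain; assigned so far: [2, 3]
CONFLICT (empty clause)

Answer: CONFLICT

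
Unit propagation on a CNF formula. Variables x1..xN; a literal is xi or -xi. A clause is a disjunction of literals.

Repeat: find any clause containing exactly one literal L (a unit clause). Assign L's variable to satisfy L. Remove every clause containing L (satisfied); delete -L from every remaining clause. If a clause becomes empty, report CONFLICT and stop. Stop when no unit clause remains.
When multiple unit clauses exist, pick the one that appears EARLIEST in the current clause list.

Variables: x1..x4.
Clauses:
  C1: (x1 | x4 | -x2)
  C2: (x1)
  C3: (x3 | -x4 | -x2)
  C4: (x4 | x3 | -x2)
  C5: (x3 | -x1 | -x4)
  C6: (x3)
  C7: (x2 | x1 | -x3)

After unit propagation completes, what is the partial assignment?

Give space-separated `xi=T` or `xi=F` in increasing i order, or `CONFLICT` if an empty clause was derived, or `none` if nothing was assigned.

Answer: x1=T x3=T

Derivation:
unit clause [1] forces x1=T; simplify:
  drop -1 from [3, -1, -4] -> [3, -4]
  satisfied 3 clause(s); 4 remain; assigned so far: [1]
unit clause [3] forces x3=T; simplify:
  satisfied 4 clause(s); 0 remain; assigned so far: [1, 3]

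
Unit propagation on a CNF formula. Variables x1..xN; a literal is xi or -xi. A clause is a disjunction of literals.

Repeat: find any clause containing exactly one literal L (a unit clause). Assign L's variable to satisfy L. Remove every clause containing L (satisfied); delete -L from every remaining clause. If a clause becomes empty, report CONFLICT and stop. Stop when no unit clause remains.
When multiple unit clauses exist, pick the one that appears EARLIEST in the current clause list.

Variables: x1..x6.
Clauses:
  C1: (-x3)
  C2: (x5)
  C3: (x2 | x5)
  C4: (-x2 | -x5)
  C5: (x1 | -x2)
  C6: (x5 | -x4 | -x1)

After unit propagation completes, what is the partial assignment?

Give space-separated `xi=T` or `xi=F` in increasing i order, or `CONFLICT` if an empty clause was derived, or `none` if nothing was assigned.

Answer: x2=F x3=F x5=T

Derivation:
unit clause [-3] forces x3=F; simplify:
  satisfied 1 clause(s); 5 remain; assigned so far: [3]
unit clause [5] forces x5=T; simplify:
  drop -5 from [-2, -5] -> [-2]
  satisfied 3 clause(s); 2 remain; assigned so far: [3, 5]
unit clause [-2] forces x2=F; simplify:
  satisfied 2 clause(s); 0 remain; assigned so far: [2, 3, 5]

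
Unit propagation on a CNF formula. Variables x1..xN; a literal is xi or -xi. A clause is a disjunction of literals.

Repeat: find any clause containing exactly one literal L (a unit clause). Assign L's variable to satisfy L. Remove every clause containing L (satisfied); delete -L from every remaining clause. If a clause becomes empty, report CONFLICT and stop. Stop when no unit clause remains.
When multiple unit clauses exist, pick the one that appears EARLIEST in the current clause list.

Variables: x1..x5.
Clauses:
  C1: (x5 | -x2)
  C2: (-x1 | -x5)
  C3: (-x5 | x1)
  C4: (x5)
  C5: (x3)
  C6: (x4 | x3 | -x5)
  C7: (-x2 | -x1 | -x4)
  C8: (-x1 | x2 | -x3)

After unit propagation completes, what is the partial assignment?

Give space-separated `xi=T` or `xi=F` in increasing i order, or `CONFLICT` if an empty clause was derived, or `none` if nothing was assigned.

unit clause [5] forces x5=T; simplify:
  drop -5 from [-1, -5] -> [-1]
  drop -5 from [-5, 1] -> [1]
  drop -5 from [4, 3, -5] -> [4, 3]
  satisfied 2 clause(s); 6 remain; assigned so far: [5]
unit clause [-1] forces x1=F; simplify:
  drop 1 from [1] -> [] (empty!)
  satisfied 3 clause(s); 3 remain; assigned so far: [1, 5]
CONFLICT (empty clause)

Answer: CONFLICT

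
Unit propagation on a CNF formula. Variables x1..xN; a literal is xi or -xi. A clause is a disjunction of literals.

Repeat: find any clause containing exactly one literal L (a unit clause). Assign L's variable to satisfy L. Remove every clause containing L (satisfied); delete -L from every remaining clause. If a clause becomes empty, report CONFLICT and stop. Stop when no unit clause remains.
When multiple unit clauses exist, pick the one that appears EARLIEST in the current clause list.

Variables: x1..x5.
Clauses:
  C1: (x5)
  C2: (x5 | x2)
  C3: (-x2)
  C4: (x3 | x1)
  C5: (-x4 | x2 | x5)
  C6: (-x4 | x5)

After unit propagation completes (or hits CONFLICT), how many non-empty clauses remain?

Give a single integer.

Answer: 1

Derivation:
unit clause [5] forces x5=T; simplify:
  satisfied 4 clause(s); 2 remain; assigned so far: [5]
unit clause [-2] forces x2=F; simplify:
  satisfied 1 clause(s); 1 remain; assigned so far: [2, 5]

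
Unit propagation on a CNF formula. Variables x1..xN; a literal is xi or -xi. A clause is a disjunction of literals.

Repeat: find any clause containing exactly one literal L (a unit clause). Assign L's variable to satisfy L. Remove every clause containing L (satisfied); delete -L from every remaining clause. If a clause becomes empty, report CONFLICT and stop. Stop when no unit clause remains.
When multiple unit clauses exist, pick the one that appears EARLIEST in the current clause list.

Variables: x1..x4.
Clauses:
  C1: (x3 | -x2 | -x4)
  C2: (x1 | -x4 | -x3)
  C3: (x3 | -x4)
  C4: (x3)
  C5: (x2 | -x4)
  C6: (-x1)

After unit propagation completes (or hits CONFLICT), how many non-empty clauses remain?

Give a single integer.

Answer: 0

Derivation:
unit clause [3] forces x3=T; simplify:
  drop -3 from [1, -4, -3] -> [1, -4]
  satisfied 3 clause(s); 3 remain; assigned so far: [3]
unit clause [-1] forces x1=F; simplify:
  drop 1 from [1, -4] -> [-4]
  satisfied 1 clause(s); 2 remain; assigned so far: [1, 3]
unit clause [-4] forces x4=F; simplify:
  satisfied 2 clause(s); 0 remain; assigned so far: [1, 3, 4]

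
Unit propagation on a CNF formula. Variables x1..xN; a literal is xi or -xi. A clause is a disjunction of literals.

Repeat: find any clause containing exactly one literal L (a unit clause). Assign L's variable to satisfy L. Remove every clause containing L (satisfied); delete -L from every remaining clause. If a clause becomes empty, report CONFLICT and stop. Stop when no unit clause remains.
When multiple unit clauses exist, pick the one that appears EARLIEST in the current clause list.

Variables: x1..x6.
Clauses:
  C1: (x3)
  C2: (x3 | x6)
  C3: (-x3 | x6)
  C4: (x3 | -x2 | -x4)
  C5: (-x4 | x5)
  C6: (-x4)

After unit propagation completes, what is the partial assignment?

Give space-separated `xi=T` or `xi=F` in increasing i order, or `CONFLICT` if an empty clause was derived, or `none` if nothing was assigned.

unit clause [3] forces x3=T; simplify:
  drop -3 from [-3, 6] -> [6]
  satisfied 3 clause(s); 3 remain; assigned so far: [3]
unit clause [6] forces x6=T; simplify:
  satisfied 1 clause(s); 2 remain; assigned so far: [3, 6]
unit clause [-4] forces x4=F; simplify:
  satisfied 2 clause(s); 0 remain; assigned so far: [3, 4, 6]

Answer: x3=T x4=F x6=T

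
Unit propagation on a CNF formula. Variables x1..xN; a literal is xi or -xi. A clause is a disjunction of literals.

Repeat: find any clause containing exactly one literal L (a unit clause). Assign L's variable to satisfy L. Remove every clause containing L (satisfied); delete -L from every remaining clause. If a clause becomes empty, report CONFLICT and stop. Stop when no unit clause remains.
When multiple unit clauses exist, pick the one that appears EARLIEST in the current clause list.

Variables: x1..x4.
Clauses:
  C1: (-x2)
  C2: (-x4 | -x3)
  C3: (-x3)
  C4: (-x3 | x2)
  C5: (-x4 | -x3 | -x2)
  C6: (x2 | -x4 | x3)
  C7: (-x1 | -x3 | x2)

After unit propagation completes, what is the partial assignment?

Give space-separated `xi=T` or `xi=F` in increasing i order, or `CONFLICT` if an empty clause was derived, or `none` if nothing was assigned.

Answer: x2=F x3=F x4=F

Derivation:
unit clause [-2] forces x2=F; simplify:
  drop 2 from [-3, 2] -> [-3]
  drop 2 from [2, -4, 3] -> [-4, 3]
  drop 2 from [-1, -3, 2] -> [-1, -3]
  satisfied 2 clause(s); 5 remain; assigned so far: [2]
unit clause [-3] forces x3=F; simplify:
  drop 3 from [-4, 3] -> [-4]
  satisfied 4 clause(s); 1 remain; assigned so far: [2, 3]
unit clause [-4] forces x4=F; simplify:
  satisfied 1 clause(s); 0 remain; assigned so far: [2, 3, 4]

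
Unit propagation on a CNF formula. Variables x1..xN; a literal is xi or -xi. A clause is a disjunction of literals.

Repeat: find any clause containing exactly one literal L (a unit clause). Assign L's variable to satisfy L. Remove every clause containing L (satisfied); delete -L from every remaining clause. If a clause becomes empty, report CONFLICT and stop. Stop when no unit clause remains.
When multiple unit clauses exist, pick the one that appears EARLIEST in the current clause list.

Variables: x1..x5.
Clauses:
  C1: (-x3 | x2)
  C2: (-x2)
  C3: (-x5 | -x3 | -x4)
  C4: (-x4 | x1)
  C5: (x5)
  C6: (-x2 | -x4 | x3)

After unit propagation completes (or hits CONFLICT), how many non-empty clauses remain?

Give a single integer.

Answer: 1

Derivation:
unit clause [-2] forces x2=F; simplify:
  drop 2 from [-3, 2] -> [-3]
  satisfied 2 clause(s); 4 remain; assigned so far: [2]
unit clause [-3] forces x3=F; simplify:
  satisfied 2 clause(s); 2 remain; assigned so far: [2, 3]
unit clause [5] forces x5=T; simplify:
  satisfied 1 clause(s); 1 remain; assigned so far: [2, 3, 5]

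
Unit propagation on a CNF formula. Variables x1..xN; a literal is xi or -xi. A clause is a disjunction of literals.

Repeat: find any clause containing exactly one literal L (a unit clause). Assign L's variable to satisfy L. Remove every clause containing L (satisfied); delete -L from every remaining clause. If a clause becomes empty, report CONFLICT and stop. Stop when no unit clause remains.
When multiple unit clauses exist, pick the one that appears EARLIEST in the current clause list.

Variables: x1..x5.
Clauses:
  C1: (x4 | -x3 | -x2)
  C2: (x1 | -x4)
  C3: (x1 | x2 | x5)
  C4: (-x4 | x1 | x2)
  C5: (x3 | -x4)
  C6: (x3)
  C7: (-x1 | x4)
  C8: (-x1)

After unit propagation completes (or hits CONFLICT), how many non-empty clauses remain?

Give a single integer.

Answer: 0

Derivation:
unit clause [3] forces x3=T; simplify:
  drop -3 from [4, -3, -2] -> [4, -2]
  satisfied 2 clause(s); 6 remain; assigned so far: [3]
unit clause [-1] forces x1=F; simplify:
  drop 1 from [1, -4] -> [-4]
  drop 1 from [1, 2, 5] -> [2, 5]
  drop 1 from [-4, 1, 2] -> [-4, 2]
  satisfied 2 clause(s); 4 remain; assigned so far: [1, 3]
unit clause [-4] forces x4=F; simplify:
  drop 4 from [4, -2] -> [-2]
  satisfied 2 clause(s); 2 remain; assigned so far: [1, 3, 4]
unit clause [-2] forces x2=F; simplify:
  drop 2 from [2, 5] -> [5]
  satisfied 1 clause(s); 1 remain; assigned so far: [1, 2, 3, 4]
unit clause [5] forces x5=T; simplify:
  satisfied 1 clause(s); 0 remain; assigned so far: [1, 2, 3, 4, 5]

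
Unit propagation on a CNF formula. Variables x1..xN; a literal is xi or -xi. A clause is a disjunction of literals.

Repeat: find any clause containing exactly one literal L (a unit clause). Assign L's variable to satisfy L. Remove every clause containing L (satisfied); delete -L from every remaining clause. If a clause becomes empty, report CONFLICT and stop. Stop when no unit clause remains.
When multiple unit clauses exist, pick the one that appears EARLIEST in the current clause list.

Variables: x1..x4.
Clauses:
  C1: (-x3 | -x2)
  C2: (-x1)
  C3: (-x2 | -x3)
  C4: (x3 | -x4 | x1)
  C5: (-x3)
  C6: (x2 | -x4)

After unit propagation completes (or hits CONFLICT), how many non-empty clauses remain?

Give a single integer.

Answer: 0

Derivation:
unit clause [-1] forces x1=F; simplify:
  drop 1 from [3, -4, 1] -> [3, -4]
  satisfied 1 clause(s); 5 remain; assigned so far: [1]
unit clause [-3] forces x3=F; simplify:
  drop 3 from [3, -4] -> [-4]
  satisfied 3 clause(s); 2 remain; assigned so far: [1, 3]
unit clause [-4] forces x4=F; simplify:
  satisfied 2 clause(s); 0 remain; assigned so far: [1, 3, 4]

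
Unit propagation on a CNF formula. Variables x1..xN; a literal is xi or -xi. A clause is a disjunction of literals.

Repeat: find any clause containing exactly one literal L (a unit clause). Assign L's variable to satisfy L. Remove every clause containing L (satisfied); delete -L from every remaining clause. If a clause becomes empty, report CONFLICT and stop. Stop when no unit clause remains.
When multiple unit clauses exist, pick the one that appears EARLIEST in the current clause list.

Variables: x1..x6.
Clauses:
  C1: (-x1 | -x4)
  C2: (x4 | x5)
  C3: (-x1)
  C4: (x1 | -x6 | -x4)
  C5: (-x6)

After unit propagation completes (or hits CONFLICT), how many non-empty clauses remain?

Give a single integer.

Answer: 1

Derivation:
unit clause [-1] forces x1=F; simplify:
  drop 1 from [1, -6, -4] -> [-6, -4]
  satisfied 2 clause(s); 3 remain; assigned so far: [1]
unit clause [-6] forces x6=F; simplify:
  satisfied 2 clause(s); 1 remain; assigned so far: [1, 6]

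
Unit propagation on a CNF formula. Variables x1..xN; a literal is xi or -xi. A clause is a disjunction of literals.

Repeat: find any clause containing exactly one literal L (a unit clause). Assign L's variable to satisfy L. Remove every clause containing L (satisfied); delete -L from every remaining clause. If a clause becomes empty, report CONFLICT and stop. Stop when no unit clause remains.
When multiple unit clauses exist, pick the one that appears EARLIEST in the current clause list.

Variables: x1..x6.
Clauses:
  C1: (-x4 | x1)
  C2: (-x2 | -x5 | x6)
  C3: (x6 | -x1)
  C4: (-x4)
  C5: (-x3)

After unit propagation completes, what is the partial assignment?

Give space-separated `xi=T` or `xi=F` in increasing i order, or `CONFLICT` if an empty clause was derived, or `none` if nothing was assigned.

Answer: x3=F x4=F

Derivation:
unit clause [-4] forces x4=F; simplify:
  satisfied 2 clause(s); 3 remain; assigned so far: [4]
unit clause [-3] forces x3=F; simplify:
  satisfied 1 clause(s); 2 remain; assigned so far: [3, 4]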